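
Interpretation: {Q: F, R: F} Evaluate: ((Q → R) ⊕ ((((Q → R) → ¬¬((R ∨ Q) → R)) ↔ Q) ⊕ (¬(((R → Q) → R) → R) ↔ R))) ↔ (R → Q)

F

Substituting Q=F, R=F:
Q → R = F → F = T
Q → R = F → F = T
R ∨ Q = F ∨ F = F
(R ∨ Q) → R = F → F = T
¬((R ∨ Q) → R) = ¬T = F
¬¬((R ∨ Q) → R) = ¬F = T
(Q → R) → ¬¬((R ∨ Q) → R) = T → T = T
((Q → R) → ¬¬((R ∨ Q) → R)) ↔ Q = T ↔ F = F
R → Q = F → F = T
(R → Q) → R = T → F = F
((R → Q) → R) → R = F → F = T
¬(((R → Q) → R) → R) = ¬T = F
¬(((R → Q) → R) → R) ↔ R = F ↔ F = T
(((Q → R) → ¬¬((R ∨ Q) → R)) ↔ Q) ⊕ (¬(((R → Q) → R) → R) ↔ R) = F ⊕ T = T
(Q → R) ⊕ ((((Q → R) → ¬¬((R ∨ Q) → R)) ↔ Q) ⊕ (¬(((R → Q) → R) → R) ↔ R)) = T ⊕ T = F
R → Q = F → F = T
((Q → R) ⊕ ((((Q → R) → ¬¬((R ∨ Q) → R)) ↔ Q) ⊕ (¬(((R → Q) → R) → R) ↔ R))) ↔ (R → Q) = F ↔ T = F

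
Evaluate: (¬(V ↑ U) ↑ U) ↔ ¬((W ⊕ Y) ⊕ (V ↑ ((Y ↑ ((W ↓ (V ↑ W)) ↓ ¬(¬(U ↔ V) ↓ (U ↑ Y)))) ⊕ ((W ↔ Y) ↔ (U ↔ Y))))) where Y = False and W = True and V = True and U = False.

V ↑ U = True ↑ False = True
¬(V ↑ U) = ¬True = False
¬(V ↑ U) ↑ U = False ↑ False = True
W ⊕ Y = True ⊕ False = True
V ↑ W = True ↑ True = False
W ↓ (V ↑ W) = True ↓ False = False
U ↔ V = False ↔ True = False
¬(U ↔ V) = ¬False = True
U ↑ Y = False ↑ False = True
¬(U ↔ V) ↓ (U ↑ Y) = True ↓ True = False
¬(¬(U ↔ V) ↓ (U ↑ Y)) = ¬False = True
(W ↓ (V ↑ W)) ↓ ¬(¬(U ↔ V) ↓ (U ↑ Y)) = False ↓ True = False
Y ↑ ((W ↓ (V ↑ W)) ↓ ¬(¬(U ↔ V) ↓ (U ↑ Y))) = False ↑ False = True
W ↔ Y = True ↔ False = False
U ↔ Y = False ↔ False = True
(W ↔ Y) ↔ (U ↔ Y) = False ↔ True = False
(Y ↑ ((W ↓ (V ↑ W)) ↓ ¬(¬(U ↔ V) ↓ (U ↑ Y)))) ⊕ ((W ↔ Y) ↔ (U ↔ Y)) = True ⊕ False = True
V ↑ ((Y ↑ ((W ↓ (V ↑ W)) ↓ ¬(¬(U ↔ V) ↓ (U ↑ Y)))) ⊕ ((W ↔ Y) ↔ (U ↔ Y))) = True ↑ True = False
(W ⊕ Y) ⊕ (V ↑ ((Y ↑ ((W ↓ (V ↑ W)) ↓ ¬(¬(U ↔ V) ↓ (U ↑ Y)))) ⊕ ((W ↔ Y) ↔ (U ↔ Y)))) = True ⊕ False = True
¬((W ⊕ Y) ⊕ (V ↑ ((Y ↑ ((W ↓ (V ↑ W)) ↓ ¬(¬(U ↔ V) ↓ (U ↑ Y)))) ⊕ ((W ↔ Y) ↔ (U ↔ Y))))) = ¬True = False
(¬(V ↑ U) ↑ U) ↔ ¬((W ⊕ Y) ⊕ (V ↑ ((Y ↑ ((W ↓ (V ↑ W)) ↓ ¬(¬(U ↔ V) ↓ (U ↑ Y)))) ⊕ ((W ↔ Y) ↔ (U ↔ Y))))) = True ↔ False = False

False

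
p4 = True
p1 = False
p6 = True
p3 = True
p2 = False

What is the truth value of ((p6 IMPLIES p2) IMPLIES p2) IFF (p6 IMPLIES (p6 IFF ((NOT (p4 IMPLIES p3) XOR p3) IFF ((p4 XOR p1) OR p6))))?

p6 IMPLIES p2 = True IMPLIES False = False
(p6 IMPLIES p2) IMPLIES p2 = False IMPLIES False = True
p4 IMPLIES p3 = True IMPLIES True = True
NOT (p4 IMPLIES p3) = NOT True = False
NOT (p4 IMPLIES p3) XOR p3 = False XOR True = True
p4 XOR p1 = True XOR False = True
(p4 XOR p1) OR p6 = True OR True = True
(NOT (p4 IMPLIES p3) XOR p3) IFF ((p4 XOR p1) OR p6) = True IFF True = True
p6 IFF ((NOT (p4 IMPLIES p3) XOR p3) IFF ((p4 XOR p1) OR p6)) = True IFF True = True
p6 IMPLIES (p6 IFF ((NOT (p4 IMPLIES p3) XOR p3) IFF ((p4 XOR p1) OR p6))) = True IMPLIES True = True
((p6 IMPLIES p2) IMPLIES p2) IFF (p6 IMPLIES (p6 IFF ((NOT (p4 IMPLIES p3) XOR p3) IFF ((p4 XOR p1) OR p6)))) = True IFF True = True

True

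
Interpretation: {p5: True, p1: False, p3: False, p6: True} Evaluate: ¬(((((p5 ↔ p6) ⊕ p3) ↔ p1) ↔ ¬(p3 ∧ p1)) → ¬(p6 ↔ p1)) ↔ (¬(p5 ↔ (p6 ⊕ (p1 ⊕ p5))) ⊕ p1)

False

p5 ↔ p6 = True ↔ True = True
(p5 ↔ p6) ⊕ p3 = True ⊕ False = True
((p5 ↔ p6) ⊕ p3) ↔ p1 = True ↔ False = False
p3 ∧ p1 = False ∧ False = False
¬(p3 ∧ p1) = ¬False = True
(((p5 ↔ p6) ⊕ p3) ↔ p1) ↔ ¬(p3 ∧ p1) = False ↔ True = False
p6 ↔ p1 = True ↔ False = False
¬(p6 ↔ p1) = ¬False = True
((((p5 ↔ p6) ⊕ p3) ↔ p1) ↔ ¬(p3 ∧ p1)) → ¬(p6 ↔ p1) = False → True = True
¬(((((p5 ↔ p6) ⊕ p3) ↔ p1) ↔ ¬(p3 ∧ p1)) → ¬(p6 ↔ p1)) = ¬True = False
p1 ⊕ p5 = False ⊕ True = True
p6 ⊕ (p1 ⊕ p5) = True ⊕ True = False
p5 ↔ (p6 ⊕ (p1 ⊕ p5)) = True ↔ False = False
¬(p5 ↔ (p6 ⊕ (p1 ⊕ p5))) = ¬False = True
¬(p5 ↔ (p6 ⊕ (p1 ⊕ p5))) ⊕ p1 = True ⊕ False = True
¬(((((p5 ↔ p6) ⊕ p3) ↔ p1) ↔ ¬(p3 ∧ p1)) → ¬(p6 ↔ p1)) ↔ (¬(p5 ↔ (p6 ⊕ (p1 ⊕ p5))) ⊕ p1) = False ↔ True = False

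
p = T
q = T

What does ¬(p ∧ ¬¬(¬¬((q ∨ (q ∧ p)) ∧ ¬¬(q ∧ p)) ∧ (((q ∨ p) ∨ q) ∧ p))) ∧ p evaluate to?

q ∧ p = T ∧ T = T
q ∨ (q ∧ p) = T ∨ T = T
q ∧ p = T ∧ T = T
¬(q ∧ p) = ¬T = F
¬¬(q ∧ p) = ¬F = T
(q ∨ (q ∧ p)) ∧ ¬¬(q ∧ p) = T ∧ T = T
¬((q ∨ (q ∧ p)) ∧ ¬¬(q ∧ p)) = ¬T = F
¬¬((q ∨ (q ∧ p)) ∧ ¬¬(q ∧ p)) = ¬F = T
q ∨ p = T ∨ T = T
(q ∨ p) ∨ q = T ∨ T = T
((q ∨ p) ∨ q) ∧ p = T ∧ T = T
¬¬((q ∨ (q ∧ p)) ∧ ¬¬(q ∧ p)) ∧ (((q ∨ p) ∨ q) ∧ p) = T ∧ T = T
¬(¬¬((q ∨ (q ∧ p)) ∧ ¬¬(q ∧ p)) ∧ (((q ∨ p) ∨ q) ∧ p)) = ¬T = F
¬¬(¬¬((q ∨ (q ∧ p)) ∧ ¬¬(q ∧ p)) ∧ (((q ∨ p) ∨ q) ∧ p)) = ¬F = T
p ∧ ¬¬(¬¬((q ∨ (q ∧ p)) ∧ ¬¬(q ∧ p)) ∧ (((q ∨ p) ∨ q) ∧ p)) = T ∧ T = T
¬(p ∧ ¬¬(¬¬((q ∨ (q ∧ p)) ∧ ¬¬(q ∧ p)) ∧ (((q ∨ p) ∨ q) ∧ p))) = ¬T = F
¬(p ∧ ¬¬(¬¬((q ∨ (q ∧ p)) ∧ ¬¬(q ∧ p)) ∧ (((q ∨ p) ∨ q) ∧ p))) ∧ p = F ∧ T = F

F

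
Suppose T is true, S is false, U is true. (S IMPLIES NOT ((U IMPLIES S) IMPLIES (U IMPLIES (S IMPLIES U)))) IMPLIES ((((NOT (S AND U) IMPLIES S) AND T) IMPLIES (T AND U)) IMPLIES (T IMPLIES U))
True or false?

True

U IMPLIES S = True IMPLIES False = False
S IMPLIES U = False IMPLIES True = True
U IMPLIES (S IMPLIES U) = True IMPLIES True = True
(U IMPLIES S) IMPLIES (U IMPLIES (S IMPLIES U)) = False IMPLIES True = True
NOT ((U IMPLIES S) IMPLIES (U IMPLIES (S IMPLIES U))) = NOT True = False
S IMPLIES NOT ((U IMPLIES S) IMPLIES (U IMPLIES (S IMPLIES U))) = False IMPLIES False = True
S AND U = False AND True = False
NOT (S AND U) = NOT False = True
NOT (S AND U) IMPLIES S = True IMPLIES False = False
(NOT (S AND U) IMPLIES S) AND T = False AND True = False
T AND U = True AND True = True
((NOT (S AND U) IMPLIES S) AND T) IMPLIES (T AND U) = False IMPLIES True = True
T IMPLIES U = True IMPLIES True = True
(((NOT (S AND U) IMPLIES S) AND T) IMPLIES (T AND U)) IMPLIES (T IMPLIES U) = True IMPLIES True = True
(S IMPLIES NOT ((U IMPLIES S) IMPLIES (U IMPLIES (S IMPLIES U)))) IMPLIES ((((NOT (S AND U) IMPLIES S) AND T) IMPLIES (T AND U)) IMPLIES (T IMPLIES U)) = True IMPLIES True = True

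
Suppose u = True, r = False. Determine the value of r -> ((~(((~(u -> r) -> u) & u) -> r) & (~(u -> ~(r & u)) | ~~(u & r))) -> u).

u -> r = True -> False = False
~(u -> r) = ~False = True
~(u -> r) -> u = True -> True = True
(~(u -> r) -> u) & u = True & True = True
((~(u -> r) -> u) & u) -> r = True -> False = False
~(((~(u -> r) -> u) & u) -> r) = ~False = True
r & u = False & True = False
~(r & u) = ~False = True
u -> ~(r & u) = True -> True = True
~(u -> ~(r & u)) = ~True = False
u & r = True & False = False
~(u & r) = ~False = True
~~(u & r) = ~True = False
~(u -> ~(r & u)) | ~~(u & r) = False | False = False
~(((~(u -> r) -> u) & u) -> r) & (~(u -> ~(r & u)) | ~~(u & r)) = True & False = False
(~(((~(u -> r) -> u) & u) -> r) & (~(u -> ~(r & u)) | ~~(u & r))) -> u = False -> True = True
r -> ((~(((~(u -> r) -> u) & u) -> r) & (~(u -> ~(r & u)) | ~~(u & r))) -> u) = False -> True = True

True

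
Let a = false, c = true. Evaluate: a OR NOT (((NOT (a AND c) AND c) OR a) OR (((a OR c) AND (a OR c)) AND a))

false

Substituting a=false, c=true:
a AND c = false AND true = false
NOT (a AND c) = NOT false = true
NOT (a AND c) AND c = true AND true = true
(NOT (a AND c) AND c) OR a = true OR false = true
a OR c = false OR true = true
a OR c = false OR true = true
(a OR c) AND (a OR c) = true AND true = true
((a OR c) AND (a OR c)) AND a = true AND false = false
((NOT (a AND c) AND c) OR a) OR (((a OR c) AND (a OR c)) AND a) = true OR false = true
NOT (((NOT (a AND c) AND c) OR a) OR (((a OR c) AND (a OR c)) AND a)) = NOT true = false
a OR NOT (((NOT (a AND c) AND c) OR a) OR (((a OR c) AND (a OR c)) AND a)) = false OR false = false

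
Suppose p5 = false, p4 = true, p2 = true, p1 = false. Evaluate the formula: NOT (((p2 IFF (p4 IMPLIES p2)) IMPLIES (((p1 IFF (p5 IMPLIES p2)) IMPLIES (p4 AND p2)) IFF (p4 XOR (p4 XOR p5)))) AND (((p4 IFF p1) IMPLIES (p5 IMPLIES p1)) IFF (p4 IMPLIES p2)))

Substituting p5=false, p4=true, p2=true, p1=false:
p4 IMPLIES p2 = true IMPLIES true = true
p2 IFF (p4 IMPLIES p2) = true IFF true = true
p5 IMPLIES p2 = false IMPLIES true = true
p1 IFF (p5 IMPLIES p2) = false IFF true = false
p4 AND p2 = true AND true = true
(p1 IFF (p5 IMPLIES p2)) IMPLIES (p4 AND p2) = false IMPLIES true = true
p4 XOR p5 = true XOR false = true
p4 XOR (p4 XOR p5) = true XOR true = false
((p1 IFF (p5 IMPLIES p2)) IMPLIES (p4 AND p2)) IFF (p4 XOR (p4 XOR p5)) = true IFF false = false
(p2 IFF (p4 IMPLIES p2)) IMPLIES (((p1 IFF (p5 IMPLIES p2)) IMPLIES (p4 AND p2)) IFF (p4 XOR (p4 XOR p5))) = true IMPLIES false = false
p4 IFF p1 = true IFF false = false
p5 IMPLIES p1 = false IMPLIES false = true
(p4 IFF p1) IMPLIES (p5 IMPLIES p1) = false IMPLIES true = true
p4 IMPLIES p2 = true IMPLIES true = true
((p4 IFF p1) IMPLIES (p5 IMPLIES p1)) IFF (p4 IMPLIES p2) = true IFF true = true
((p2 IFF (p4 IMPLIES p2)) IMPLIES (((p1 IFF (p5 IMPLIES p2)) IMPLIES (p4 AND p2)) IFF (p4 XOR (p4 XOR p5)))) AND (((p4 IFF p1) IMPLIES (p5 IMPLIES p1)) IFF (p4 IMPLIES p2)) = false AND true = false
NOT (((p2 IFF (p4 IMPLIES p2)) IMPLIES (((p1 IFF (p5 IMPLIES p2)) IMPLIES (p4 AND p2)) IFF (p4 XOR (p4 XOR p5)))) AND (((p4 IFF p1) IMPLIES (p5 IMPLIES p1)) IFF (p4 IMPLIES p2))) = NOT false = true

true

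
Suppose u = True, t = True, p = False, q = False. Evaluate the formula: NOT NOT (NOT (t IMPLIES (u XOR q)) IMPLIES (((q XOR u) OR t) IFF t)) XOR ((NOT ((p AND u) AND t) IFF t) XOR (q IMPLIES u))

Substituting u=True, t=True, p=False, q=False:
u XOR q = True XOR False = True
t IMPLIES (u XOR q) = True IMPLIES True = True
NOT (t IMPLIES (u XOR q)) = NOT True = False
q XOR u = False XOR True = True
(q XOR u) OR t = True OR True = True
((q XOR u) OR t) IFF t = True IFF True = True
NOT (t IMPLIES (u XOR q)) IMPLIES (((q XOR u) OR t) IFF t) = False IMPLIES True = True
NOT (NOT (t IMPLIES (u XOR q)) IMPLIES (((q XOR u) OR t) IFF t)) = NOT True = False
NOT NOT (NOT (t IMPLIES (u XOR q)) IMPLIES (((q XOR u) OR t) IFF t)) = NOT False = True
p AND u = False AND True = False
(p AND u) AND t = False AND True = False
NOT ((p AND u) AND t) = NOT False = True
NOT ((p AND u) AND t) IFF t = True IFF True = True
q IMPLIES u = False IMPLIES True = True
(NOT ((p AND u) AND t) IFF t) XOR (q IMPLIES u) = True XOR True = False
NOT NOT (NOT (t IMPLIES (u XOR q)) IMPLIES (((q XOR u) OR t) IFF t)) XOR ((NOT ((p AND u) AND t) IFF t) XOR (q IMPLIES u)) = True XOR False = True

True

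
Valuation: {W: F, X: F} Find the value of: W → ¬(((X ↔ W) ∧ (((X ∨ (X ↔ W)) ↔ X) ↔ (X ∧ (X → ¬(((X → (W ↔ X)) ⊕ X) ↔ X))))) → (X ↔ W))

X ↔ W = F ↔ F = T
X ↔ W = F ↔ F = T
X ∨ (X ↔ W) = F ∨ T = T
(X ∨ (X ↔ W)) ↔ X = T ↔ F = F
W ↔ X = F ↔ F = T
X → (W ↔ X) = F → T = T
(X → (W ↔ X)) ⊕ X = T ⊕ F = T
((X → (W ↔ X)) ⊕ X) ↔ X = T ↔ F = F
¬(((X → (W ↔ X)) ⊕ X) ↔ X) = ¬F = T
X → ¬(((X → (W ↔ X)) ⊕ X) ↔ X) = F → T = T
X ∧ (X → ¬(((X → (W ↔ X)) ⊕ X) ↔ X)) = F ∧ T = F
((X ∨ (X ↔ W)) ↔ X) ↔ (X ∧ (X → ¬(((X → (W ↔ X)) ⊕ X) ↔ X))) = F ↔ F = T
(X ↔ W) ∧ (((X ∨ (X ↔ W)) ↔ X) ↔ (X ∧ (X → ¬(((X → (W ↔ X)) ⊕ X) ↔ X)))) = T ∧ T = T
X ↔ W = F ↔ F = T
((X ↔ W) ∧ (((X ∨ (X ↔ W)) ↔ X) ↔ (X ∧ (X → ¬(((X → (W ↔ X)) ⊕ X) ↔ X))))) → (X ↔ W) = T → T = T
¬(((X ↔ W) ∧ (((X ∨ (X ↔ W)) ↔ X) ↔ (X ∧ (X → ¬(((X → (W ↔ X)) ⊕ X) ↔ X))))) → (X ↔ W)) = ¬T = F
W → ¬(((X ↔ W) ∧ (((X ∨ (X ↔ W)) ↔ X) ↔ (X ∧ (X → ¬(((X → (W ↔ X)) ⊕ X) ↔ X))))) → (X ↔ W)) = F → F = T

T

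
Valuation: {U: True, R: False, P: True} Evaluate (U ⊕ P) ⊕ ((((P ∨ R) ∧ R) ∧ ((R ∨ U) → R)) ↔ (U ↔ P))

False

U ⊕ P = True ⊕ True = False
P ∨ R = True ∨ False = True
(P ∨ R) ∧ R = True ∧ False = False
R ∨ U = False ∨ True = True
(R ∨ U) → R = True → False = False
((P ∨ R) ∧ R) ∧ ((R ∨ U) → R) = False ∧ False = False
U ↔ P = True ↔ True = True
(((P ∨ R) ∧ R) ∧ ((R ∨ U) → R)) ↔ (U ↔ P) = False ↔ True = False
(U ⊕ P) ⊕ ((((P ∨ R) ∧ R) ∧ ((R ∨ U) → R)) ↔ (U ↔ P)) = False ⊕ False = False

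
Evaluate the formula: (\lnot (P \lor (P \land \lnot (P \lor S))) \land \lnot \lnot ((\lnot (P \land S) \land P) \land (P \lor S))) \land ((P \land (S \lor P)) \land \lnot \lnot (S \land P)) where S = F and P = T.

F

P \lor S = T \lor F = T
\lnot (P \lor S) = \lnot T = F
P \land \lnot (P \lor S) = T \land F = F
P \lor (P \land \lnot (P \lor S)) = T \lor F = T
\lnot (P \lor (P \land \lnot (P \lor S))) = \lnot T = F
P \land S = T \land F = F
\lnot (P \land S) = \lnot F = T
\lnot (P \land S) \land P = T \land T = T
P \lor S = T \lor F = T
(\lnot (P \land S) \land P) \land (P \lor S) = T \land T = T
\lnot ((\lnot (P \land S) \land P) \land (P \lor S)) = \lnot T = F
\lnot \lnot ((\lnot (P \land S) \land P) \land (P \lor S)) = \lnot F = T
\lnot (P \lor (P \land \lnot (P \lor S))) \land \lnot \lnot ((\lnot (P \land S) \land P) \land (P \lor S)) = F \land T = F
S \lor P = F \lor T = T
P \land (S \lor P) = T \land T = T
S \land P = F \land T = F
\lnot (S \land P) = \lnot F = T
\lnot \lnot (S \land P) = \lnot T = F
(P \land (S \lor P)) \land \lnot \lnot (S \land P) = T \land F = F
(\lnot (P \lor (P \land \lnot (P \lor S))) \land \lnot \lnot ((\lnot (P \land S) \land P) \land (P \lor S))) \land ((P \land (S \lor P)) \land \lnot \lnot (S \land P)) = F \land F = F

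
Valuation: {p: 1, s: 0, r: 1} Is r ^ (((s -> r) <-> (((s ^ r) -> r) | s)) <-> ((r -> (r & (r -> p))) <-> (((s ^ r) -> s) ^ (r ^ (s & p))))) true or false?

s -> r = 0 -> 1 = 1
s ^ r = 0 ^ 1 = 1
(s ^ r) -> r = 1 -> 1 = 1
((s ^ r) -> r) | s = 1 | 0 = 1
(s -> r) <-> (((s ^ r) -> r) | s) = 1 <-> 1 = 1
r -> p = 1 -> 1 = 1
r & (r -> p) = 1 & 1 = 1
r -> (r & (r -> p)) = 1 -> 1 = 1
s ^ r = 0 ^ 1 = 1
(s ^ r) -> s = 1 -> 0 = 0
s & p = 0 & 1 = 0
r ^ (s & p) = 1 ^ 0 = 1
((s ^ r) -> s) ^ (r ^ (s & p)) = 0 ^ 1 = 1
(r -> (r & (r -> p))) <-> (((s ^ r) -> s) ^ (r ^ (s & p))) = 1 <-> 1 = 1
((s -> r) <-> (((s ^ r) -> r) | s)) <-> ((r -> (r & (r -> p))) <-> (((s ^ r) -> s) ^ (r ^ (s & p)))) = 1 <-> 1 = 1
r ^ (((s -> r) <-> (((s ^ r) -> r) | s)) <-> ((r -> (r & (r -> p))) <-> (((s ^ r) -> s) ^ (r ^ (s & p))))) = 1 ^ 1 = 0

0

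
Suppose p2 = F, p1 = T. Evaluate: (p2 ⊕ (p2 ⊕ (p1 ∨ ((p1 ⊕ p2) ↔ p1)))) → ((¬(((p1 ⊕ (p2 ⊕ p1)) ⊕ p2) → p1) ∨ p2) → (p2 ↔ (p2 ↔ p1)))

p1 ⊕ p2 = T ⊕ F = T
(p1 ⊕ p2) ↔ p1 = T ↔ T = T
p1 ∨ ((p1 ⊕ p2) ↔ p1) = T ∨ T = T
p2 ⊕ (p1 ∨ ((p1 ⊕ p2) ↔ p1)) = F ⊕ T = T
p2 ⊕ (p2 ⊕ (p1 ∨ ((p1 ⊕ p2) ↔ p1))) = F ⊕ T = T
p2 ⊕ p1 = F ⊕ T = T
p1 ⊕ (p2 ⊕ p1) = T ⊕ T = F
(p1 ⊕ (p2 ⊕ p1)) ⊕ p2 = F ⊕ F = F
((p1 ⊕ (p2 ⊕ p1)) ⊕ p2) → p1 = F → T = T
¬(((p1 ⊕ (p2 ⊕ p1)) ⊕ p2) → p1) = ¬T = F
¬(((p1 ⊕ (p2 ⊕ p1)) ⊕ p2) → p1) ∨ p2 = F ∨ F = F
p2 ↔ p1 = F ↔ T = F
p2 ↔ (p2 ↔ p1) = F ↔ F = T
(¬(((p1 ⊕ (p2 ⊕ p1)) ⊕ p2) → p1) ∨ p2) → (p2 ↔ (p2 ↔ p1)) = F → T = T
(p2 ⊕ (p2 ⊕ (p1 ∨ ((p1 ⊕ p2) ↔ p1)))) → ((¬(((p1 ⊕ (p2 ⊕ p1)) ⊕ p2) → p1) ∨ p2) → (p2 ↔ (p2 ↔ p1))) = T → T = T

T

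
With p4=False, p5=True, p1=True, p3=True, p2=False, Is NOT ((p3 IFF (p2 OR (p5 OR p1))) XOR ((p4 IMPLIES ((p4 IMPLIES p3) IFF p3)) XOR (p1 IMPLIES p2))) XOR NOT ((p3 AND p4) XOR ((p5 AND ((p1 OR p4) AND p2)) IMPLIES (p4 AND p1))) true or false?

True

p5 OR p1 = True OR True = True
p2 OR (p5 OR p1) = False OR True = True
p3 IFF (p2 OR (p5 OR p1)) = True IFF True = True
p4 IMPLIES p3 = False IMPLIES True = True
(p4 IMPLIES p3) IFF p3 = True IFF True = True
p4 IMPLIES ((p4 IMPLIES p3) IFF p3) = False IMPLIES True = True
p1 IMPLIES p2 = True IMPLIES False = False
(p4 IMPLIES ((p4 IMPLIES p3) IFF p3)) XOR (p1 IMPLIES p2) = True XOR False = True
(p3 IFF (p2 OR (p5 OR p1))) XOR ((p4 IMPLIES ((p4 IMPLIES p3) IFF p3)) XOR (p1 IMPLIES p2)) = True XOR True = False
NOT ((p3 IFF (p2 OR (p5 OR p1))) XOR ((p4 IMPLIES ((p4 IMPLIES p3) IFF p3)) XOR (p1 IMPLIES p2))) = NOT False = True
p3 AND p4 = True AND False = False
p1 OR p4 = True OR False = True
(p1 OR p4) AND p2 = True AND False = False
p5 AND ((p1 OR p4) AND p2) = True AND False = False
p4 AND p1 = False AND True = False
(p5 AND ((p1 OR p4) AND p2)) IMPLIES (p4 AND p1) = False IMPLIES False = True
(p3 AND p4) XOR ((p5 AND ((p1 OR p4) AND p2)) IMPLIES (p4 AND p1)) = False XOR True = True
NOT ((p3 AND p4) XOR ((p5 AND ((p1 OR p4) AND p2)) IMPLIES (p4 AND p1))) = NOT True = False
NOT ((p3 IFF (p2 OR (p5 OR p1))) XOR ((p4 IMPLIES ((p4 IMPLIES p3) IFF p3)) XOR (p1 IMPLIES p2))) XOR NOT ((p3 AND p4) XOR ((p5 AND ((p1 OR p4) AND p2)) IMPLIES (p4 AND p1))) = True XOR False = True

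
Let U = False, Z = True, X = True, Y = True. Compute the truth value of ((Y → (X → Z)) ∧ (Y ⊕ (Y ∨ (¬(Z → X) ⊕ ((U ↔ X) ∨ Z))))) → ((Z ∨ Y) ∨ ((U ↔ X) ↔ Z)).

Substituting U=False, Z=True, X=True, Y=True:
X → Z = True → True = True
Y → (X → Z) = True → True = True
Z → X = True → True = True
¬(Z → X) = ¬True = False
U ↔ X = False ↔ True = False
(U ↔ X) ∨ Z = False ∨ True = True
¬(Z → X) ⊕ ((U ↔ X) ∨ Z) = False ⊕ True = True
Y ∨ (¬(Z → X) ⊕ ((U ↔ X) ∨ Z)) = True ∨ True = True
Y ⊕ (Y ∨ (¬(Z → X) ⊕ ((U ↔ X) ∨ Z))) = True ⊕ True = False
(Y → (X → Z)) ∧ (Y ⊕ (Y ∨ (¬(Z → X) ⊕ ((U ↔ X) ∨ Z)))) = True ∧ False = False
Z ∨ Y = True ∨ True = True
U ↔ X = False ↔ True = False
(U ↔ X) ↔ Z = False ↔ True = False
(Z ∨ Y) ∨ ((U ↔ X) ↔ Z) = True ∨ False = True
((Y → (X → Z)) ∧ (Y ⊕ (Y ∨ (¬(Z → X) ⊕ ((U ↔ X) ∨ Z))))) → ((Z ∨ Y) ∨ ((U ↔ X) ↔ Z)) = False → True = True

True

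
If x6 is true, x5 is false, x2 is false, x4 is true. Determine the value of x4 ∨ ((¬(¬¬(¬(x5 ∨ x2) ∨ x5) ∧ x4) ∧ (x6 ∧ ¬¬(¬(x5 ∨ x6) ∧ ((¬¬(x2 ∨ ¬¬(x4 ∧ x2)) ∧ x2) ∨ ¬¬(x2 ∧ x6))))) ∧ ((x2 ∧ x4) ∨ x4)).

T

x5 ∨ x2 = F ∨ F = F
¬(x5 ∨ x2) = ¬F = T
¬(x5 ∨ x2) ∨ x5 = T ∨ F = T
¬(¬(x5 ∨ x2) ∨ x5) = ¬T = F
¬¬(¬(x5 ∨ x2) ∨ x5) = ¬F = T
¬¬(¬(x5 ∨ x2) ∨ x5) ∧ x4 = T ∧ T = T
¬(¬¬(¬(x5 ∨ x2) ∨ x5) ∧ x4) = ¬T = F
x5 ∨ x6 = F ∨ T = T
¬(x5 ∨ x6) = ¬T = F
x4 ∧ x2 = T ∧ F = F
¬(x4 ∧ x2) = ¬F = T
¬¬(x4 ∧ x2) = ¬T = F
x2 ∨ ¬¬(x4 ∧ x2) = F ∨ F = F
¬(x2 ∨ ¬¬(x4 ∧ x2)) = ¬F = T
¬¬(x2 ∨ ¬¬(x4 ∧ x2)) = ¬T = F
¬¬(x2 ∨ ¬¬(x4 ∧ x2)) ∧ x2 = F ∧ F = F
x2 ∧ x6 = F ∧ T = F
¬(x2 ∧ x6) = ¬F = T
¬¬(x2 ∧ x6) = ¬T = F
(¬¬(x2 ∨ ¬¬(x4 ∧ x2)) ∧ x2) ∨ ¬¬(x2 ∧ x6) = F ∨ F = F
¬(x5 ∨ x6) ∧ ((¬¬(x2 ∨ ¬¬(x4 ∧ x2)) ∧ x2) ∨ ¬¬(x2 ∧ x6)) = F ∧ F = F
¬(¬(x5 ∨ x6) ∧ ((¬¬(x2 ∨ ¬¬(x4 ∧ x2)) ∧ x2) ∨ ¬¬(x2 ∧ x6))) = ¬F = T
¬¬(¬(x5 ∨ x6) ∧ ((¬¬(x2 ∨ ¬¬(x4 ∧ x2)) ∧ x2) ∨ ¬¬(x2 ∧ x6))) = ¬T = F
x6 ∧ ¬¬(¬(x5 ∨ x6) ∧ ((¬¬(x2 ∨ ¬¬(x4 ∧ x2)) ∧ x2) ∨ ¬¬(x2 ∧ x6))) = T ∧ F = F
¬(¬¬(¬(x5 ∨ x2) ∨ x5) ∧ x4) ∧ (x6 ∧ ¬¬(¬(x5 ∨ x6) ∧ ((¬¬(x2 ∨ ¬¬(x4 ∧ x2)) ∧ x2) ∨ ¬¬(x2 ∧ x6)))) = F ∧ F = F
x2 ∧ x4 = F ∧ T = F
(x2 ∧ x4) ∨ x4 = F ∨ T = T
(¬(¬¬(¬(x5 ∨ x2) ∨ x5) ∧ x4) ∧ (x6 ∧ ¬¬(¬(x5 ∨ x6) ∧ ((¬¬(x2 ∨ ¬¬(x4 ∧ x2)) ∧ x2) ∨ ¬¬(x2 ∧ x6))))) ∧ ((x2 ∧ x4) ∨ x4) = F ∧ T = F
x4 ∨ ((¬(¬¬(¬(x5 ∨ x2) ∨ x5) ∧ x4) ∧ (x6 ∧ ¬¬(¬(x5 ∨ x6) ∧ ((¬¬(x2 ∨ ¬¬(x4 ∧ x2)) ∧ x2) ∨ ¬¬(x2 ∧ x6))))) ∧ ((x2 ∧ x4) ∨ x4)) = T ∨ F = T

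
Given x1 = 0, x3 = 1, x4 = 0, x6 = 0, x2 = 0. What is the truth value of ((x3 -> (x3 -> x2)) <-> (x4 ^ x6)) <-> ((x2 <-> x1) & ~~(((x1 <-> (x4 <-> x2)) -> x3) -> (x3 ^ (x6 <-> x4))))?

0

x3 -> x2 = 1 -> 0 = 0
x3 -> (x3 -> x2) = 1 -> 0 = 0
x4 ^ x6 = 0 ^ 0 = 0
(x3 -> (x3 -> x2)) <-> (x4 ^ x6) = 0 <-> 0 = 1
x2 <-> x1 = 0 <-> 0 = 1
x4 <-> x2 = 0 <-> 0 = 1
x1 <-> (x4 <-> x2) = 0 <-> 1 = 0
(x1 <-> (x4 <-> x2)) -> x3 = 0 -> 1 = 1
x6 <-> x4 = 0 <-> 0 = 1
x3 ^ (x6 <-> x4) = 1 ^ 1 = 0
((x1 <-> (x4 <-> x2)) -> x3) -> (x3 ^ (x6 <-> x4)) = 1 -> 0 = 0
~(((x1 <-> (x4 <-> x2)) -> x3) -> (x3 ^ (x6 <-> x4))) = ~0 = 1
~~(((x1 <-> (x4 <-> x2)) -> x3) -> (x3 ^ (x6 <-> x4))) = ~1 = 0
(x2 <-> x1) & ~~(((x1 <-> (x4 <-> x2)) -> x3) -> (x3 ^ (x6 <-> x4))) = 1 & 0 = 0
((x3 -> (x3 -> x2)) <-> (x4 ^ x6)) <-> ((x2 <-> x1) & ~~(((x1 <-> (x4 <-> x2)) -> x3) -> (x3 ^ (x6 <-> x4)))) = 1 <-> 0 = 0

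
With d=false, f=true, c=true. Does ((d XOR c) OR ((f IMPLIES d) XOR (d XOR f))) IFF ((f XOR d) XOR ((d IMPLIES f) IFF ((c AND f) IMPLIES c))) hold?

false

Substituting d=false, f=true, c=true:
d XOR c = false XOR true = true
f IMPLIES d = true IMPLIES false = false
d XOR f = false XOR true = true
(f IMPLIES d) XOR (d XOR f) = false XOR true = true
(d XOR c) OR ((f IMPLIES d) XOR (d XOR f)) = true OR true = true
f XOR d = true XOR false = true
d IMPLIES f = false IMPLIES true = true
c AND f = true AND true = true
(c AND f) IMPLIES c = true IMPLIES true = true
(d IMPLIES f) IFF ((c AND f) IMPLIES c) = true IFF true = true
(f XOR d) XOR ((d IMPLIES f) IFF ((c AND f) IMPLIES c)) = true XOR true = false
((d XOR c) OR ((f IMPLIES d) XOR (d XOR f))) IFF ((f XOR d) XOR ((d IMPLIES f) IFF ((c AND f) IMPLIES c))) = true IFF false = false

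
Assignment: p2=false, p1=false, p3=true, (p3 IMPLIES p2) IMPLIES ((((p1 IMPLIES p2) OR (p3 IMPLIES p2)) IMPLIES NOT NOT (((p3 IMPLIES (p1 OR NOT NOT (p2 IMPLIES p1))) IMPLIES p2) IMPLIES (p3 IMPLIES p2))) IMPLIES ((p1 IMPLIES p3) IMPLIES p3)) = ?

true

p3 IMPLIES p2 = true IMPLIES false = false
p1 IMPLIES p2 = false IMPLIES false = true
p3 IMPLIES p2 = true IMPLIES false = false
(p1 IMPLIES p2) OR (p3 IMPLIES p2) = true OR false = true
p2 IMPLIES p1 = false IMPLIES false = true
NOT (p2 IMPLIES p1) = NOT true = false
NOT NOT (p2 IMPLIES p1) = NOT false = true
p1 OR NOT NOT (p2 IMPLIES p1) = false OR true = true
p3 IMPLIES (p1 OR NOT NOT (p2 IMPLIES p1)) = true IMPLIES true = true
(p3 IMPLIES (p1 OR NOT NOT (p2 IMPLIES p1))) IMPLIES p2 = true IMPLIES false = false
p3 IMPLIES p2 = true IMPLIES false = false
((p3 IMPLIES (p1 OR NOT NOT (p2 IMPLIES p1))) IMPLIES p2) IMPLIES (p3 IMPLIES p2) = false IMPLIES false = true
NOT (((p3 IMPLIES (p1 OR NOT NOT (p2 IMPLIES p1))) IMPLIES p2) IMPLIES (p3 IMPLIES p2)) = NOT true = false
NOT NOT (((p3 IMPLIES (p1 OR NOT NOT (p2 IMPLIES p1))) IMPLIES p2) IMPLIES (p3 IMPLIES p2)) = NOT false = true
((p1 IMPLIES p2) OR (p3 IMPLIES p2)) IMPLIES NOT NOT (((p3 IMPLIES (p1 OR NOT NOT (p2 IMPLIES p1))) IMPLIES p2) IMPLIES (p3 IMPLIES p2)) = true IMPLIES true = true
p1 IMPLIES p3 = false IMPLIES true = true
(p1 IMPLIES p3) IMPLIES p3 = true IMPLIES true = true
(((p1 IMPLIES p2) OR (p3 IMPLIES p2)) IMPLIES NOT NOT (((p3 IMPLIES (p1 OR NOT NOT (p2 IMPLIES p1))) IMPLIES p2) IMPLIES (p3 IMPLIES p2))) IMPLIES ((p1 IMPLIES p3) IMPLIES p3) = true IMPLIES true = true
(p3 IMPLIES p2) IMPLIES ((((p1 IMPLIES p2) OR (p3 IMPLIES p2)) IMPLIES NOT NOT (((p3 IMPLIES (p1 OR NOT NOT (p2 IMPLIES p1))) IMPLIES p2) IMPLIES (p3 IMPLIES p2))) IMPLIES ((p1 IMPLIES p3) IMPLIES p3)) = false IMPLIES true = true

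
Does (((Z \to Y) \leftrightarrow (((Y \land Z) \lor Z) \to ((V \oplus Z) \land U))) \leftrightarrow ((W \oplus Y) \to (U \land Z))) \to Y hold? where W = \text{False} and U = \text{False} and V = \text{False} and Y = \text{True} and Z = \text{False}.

\text{True}

Z \to Y = \text{False} \to \text{True} = \text{True}
Y \land Z = \text{True} \land \text{False} = \text{False}
(Y \land Z) \lor Z = \text{False} \lor \text{False} = \text{False}
V \oplus Z = \text{False} \oplus \text{False} = \text{False}
(V \oplus Z) \land U = \text{False} \land \text{False} = \text{False}
((Y \land Z) \lor Z) \to ((V \oplus Z) \land U) = \text{False} \to \text{False} = \text{True}
(Z \to Y) \leftrightarrow (((Y \land Z) \lor Z) \to ((V \oplus Z) \land U)) = \text{True} \leftrightarrow \text{True} = \text{True}
W \oplus Y = \text{False} \oplus \text{True} = \text{True}
U \land Z = \text{False} \land \text{False} = \text{False}
(W \oplus Y) \to (U \land Z) = \text{True} \to \text{False} = \text{False}
((Z \to Y) \leftrightarrow (((Y \land Z) \lor Z) \to ((V \oplus Z) \land U))) \leftrightarrow ((W \oplus Y) \to (U \land Z)) = \text{True} \leftrightarrow \text{False} = \text{False}
(((Z \to Y) \leftrightarrow (((Y \land Z) \lor Z) \to ((V \oplus Z) \land U))) \leftrightarrow ((W \oplus Y) \to (U \land Z))) \to Y = \text{False} \to \text{True} = \text{True}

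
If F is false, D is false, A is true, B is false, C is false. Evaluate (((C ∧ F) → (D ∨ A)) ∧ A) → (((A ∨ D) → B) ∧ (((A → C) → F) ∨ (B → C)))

Substituting F=False, D=False, A=True, B=False, C=False:
C ∧ F = False ∧ False = False
D ∨ A = False ∨ True = True
(C ∧ F) → (D ∨ A) = False → True = True
((C ∧ F) → (D ∨ A)) ∧ A = True ∧ True = True
A ∨ D = True ∨ False = True
(A ∨ D) → B = True → False = False
A → C = True → False = False
(A → C) → F = False → False = True
B → C = False → False = True
((A → C) → F) ∨ (B → C) = True ∨ True = True
((A ∨ D) → B) ∧ (((A → C) → F) ∨ (B → C)) = False ∧ True = False
(((C ∧ F) → (D ∨ A)) ∧ A) → (((A ∨ D) → B) ∧ (((A → C) → F) ∨ (B → C))) = True → False = False

False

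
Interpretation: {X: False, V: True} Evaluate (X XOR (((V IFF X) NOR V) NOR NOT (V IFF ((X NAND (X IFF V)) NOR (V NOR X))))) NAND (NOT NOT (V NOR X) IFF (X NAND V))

Substituting X=False, V=True:
V IFF X = True IFF False = False
(V IFF X) NOR V = False NOR True = False
X IFF V = False IFF True = False
X NAND (X IFF V) = False NAND False = True
V NOR X = True NOR False = False
(X NAND (X IFF V)) NOR (V NOR X) = True NOR False = False
V IFF ((X NAND (X IFF V)) NOR (V NOR X)) = True IFF False = False
NOT (V IFF ((X NAND (X IFF V)) NOR (V NOR X))) = NOT False = True
((V IFF X) NOR V) NOR NOT (V IFF ((X NAND (X IFF V)) NOR (V NOR X))) = False NOR True = False
X XOR (((V IFF X) NOR V) NOR NOT (V IFF ((X NAND (X IFF V)) NOR (V NOR X)))) = False XOR False = False
V NOR X = True NOR False = False
NOT (V NOR X) = NOT False = True
NOT NOT (V NOR X) = NOT True = False
X NAND V = False NAND True = True
NOT NOT (V NOR X) IFF (X NAND V) = False IFF True = False
(X XOR (((V IFF X) NOR V) NOR NOT (V IFF ((X NAND (X IFF V)) NOR (V NOR X))))) NAND (NOT NOT (V NOR X) IFF (X NAND V)) = False NAND False = True

True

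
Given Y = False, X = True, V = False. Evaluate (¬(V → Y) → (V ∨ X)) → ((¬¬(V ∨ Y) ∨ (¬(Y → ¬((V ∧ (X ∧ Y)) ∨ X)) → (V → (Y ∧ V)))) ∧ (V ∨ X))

V → Y = False → False = True
¬(V → Y) = ¬True = False
V ∨ X = False ∨ True = True
¬(V → Y) → (V ∨ X) = False → True = True
V ∨ Y = False ∨ False = False
¬(V ∨ Y) = ¬False = True
¬¬(V ∨ Y) = ¬True = False
X ∧ Y = True ∧ False = False
V ∧ (X ∧ Y) = False ∧ False = False
(V ∧ (X ∧ Y)) ∨ X = False ∨ True = True
¬((V ∧ (X ∧ Y)) ∨ X) = ¬True = False
Y → ¬((V ∧ (X ∧ Y)) ∨ X) = False → False = True
¬(Y → ¬((V ∧ (X ∧ Y)) ∨ X)) = ¬True = False
Y ∧ V = False ∧ False = False
V → (Y ∧ V) = False → False = True
¬(Y → ¬((V ∧ (X ∧ Y)) ∨ X)) → (V → (Y ∧ V)) = False → True = True
¬¬(V ∨ Y) ∨ (¬(Y → ¬((V ∧ (X ∧ Y)) ∨ X)) → (V → (Y ∧ V))) = False ∨ True = True
V ∨ X = False ∨ True = True
(¬¬(V ∨ Y) ∨ (¬(Y → ¬((V ∧ (X ∧ Y)) ∨ X)) → (V → (Y ∧ V)))) ∧ (V ∨ X) = True ∧ True = True
(¬(V → Y) → (V ∨ X)) → ((¬¬(V ∨ Y) ∨ (¬(Y → ¬((V ∧ (X ∧ Y)) ∨ X)) → (V → (Y ∧ V)))) ∧ (V ∨ X)) = True → True = True

True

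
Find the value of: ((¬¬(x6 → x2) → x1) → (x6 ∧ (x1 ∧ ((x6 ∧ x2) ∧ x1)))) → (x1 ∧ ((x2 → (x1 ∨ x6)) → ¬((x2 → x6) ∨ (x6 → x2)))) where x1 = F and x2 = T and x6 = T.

Substituting x1=F, x2=T, x6=T:
x6 → x2 = T → T = T
¬(x6 → x2) = ¬T = F
¬¬(x6 → x2) = ¬F = T
¬¬(x6 → x2) → x1 = T → F = F
x6 ∧ x2 = T ∧ T = T
(x6 ∧ x2) ∧ x1 = T ∧ F = F
x1 ∧ ((x6 ∧ x2) ∧ x1) = F ∧ F = F
x6 ∧ (x1 ∧ ((x6 ∧ x2) ∧ x1)) = T ∧ F = F
(¬¬(x6 → x2) → x1) → (x6 ∧ (x1 ∧ ((x6 ∧ x2) ∧ x1))) = F → F = T
x1 ∨ x6 = F ∨ T = T
x2 → (x1 ∨ x6) = T → T = T
x2 → x6 = T → T = T
x6 → x2 = T → T = T
(x2 → x6) ∨ (x6 → x2) = T ∨ T = T
¬((x2 → x6) ∨ (x6 → x2)) = ¬T = F
(x2 → (x1 ∨ x6)) → ¬((x2 → x6) ∨ (x6 → x2)) = T → F = F
x1 ∧ ((x2 → (x1 ∨ x6)) → ¬((x2 → x6) ∨ (x6 → x2))) = F ∧ F = F
((¬¬(x6 → x2) → x1) → (x6 ∧ (x1 ∧ ((x6 ∧ x2) ∧ x1)))) → (x1 ∧ ((x2 → (x1 ∨ x6)) → ¬((x2 → x6) ∨ (x6 → x2)))) = T → F = F

F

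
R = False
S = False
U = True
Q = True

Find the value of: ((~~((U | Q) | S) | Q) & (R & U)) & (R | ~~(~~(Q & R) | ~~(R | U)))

False

Substituting R=False, S=False, U=True, Q=True:
U | Q = True | True = True
(U | Q) | S = True | False = True
~((U | Q) | S) = ~True = False
~~((U | Q) | S) = ~False = True
~~((U | Q) | S) | Q = True | True = True
R & U = False & True = False
(~~((U | Q) | S) | Q) & (R & U) = True & False = False
Q & R = True & False = False
~(Q & R) = ~False = True
~~(Q & R) = ~True = False
R | U = False | True = True
~(R | U) = ~True = False
~~(R | U) = ~False = True
~~(Q & R) | ~~(R | U) = False | True = True
~(~~(Q & R) | ~~(R | U)) = ~True = False
~~(~~(Q & R) | ~~(R | U)) = ~False = True
R | ~~(~~(Q & R) | ~~(R | U)) = False | True = True
((~~((U | Q) | S) | Q) & (R & U)) & (R | ~~(~~(Q & R) | ~~(R | U))) = False & True = False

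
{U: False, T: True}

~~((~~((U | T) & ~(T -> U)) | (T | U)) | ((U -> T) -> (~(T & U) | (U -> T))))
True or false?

U | T = False | True = True
T -> U = True -> False = False
~(T -> U) = ~False = True
(U | T) & ~(T -> U) = True & True = True
~((U | T) & ~(T -> U)) = ~True = False
~~((U | T) & ~(T -> U)) = ~False = True
T | U = True | False = True
~~((U | T) & ~(T -> U)) | (T | U) = True | True = True
U -> T = False -> True = True
T & U = True & False = False
~(T & U) = ~False = True
U -> T = False -> True = True
~(T & U) | (U -> T) = True | True = True
(U -> T) -> (~(T & U) | (U -> T)) = True -> True = True
(~~((U | T) & ~(T -> U)) | (T | U)) | ((U -> T) -> (~(T & U) | (U -> T))) = True | True = True
~((~~((U | T) & ~(T -> U)) | (T | U)) | ((U -> T) -> (~(T & U) | (U -> T)))) = ~True = False
~~((~~((U | T) & ~(T -> U)) | (T | U)) | ((U -> T) -> (~(T & U) | (U -> T)))) = ~False = True

True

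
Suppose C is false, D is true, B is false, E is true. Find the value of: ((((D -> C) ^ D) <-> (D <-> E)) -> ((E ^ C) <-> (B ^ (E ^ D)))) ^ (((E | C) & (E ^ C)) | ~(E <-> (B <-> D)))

D -> C = True -> False = False
(D -> C) ^ D = False ^ True = True
D <-> E = True <-> True = True
((D -> C) ^ D) <-> (D <-> E) = True <-> True = True
E ^ C = True ^ False = True
E ^ D = True ^ True = False
B ^ (E ^ D) = False ^ False = False
(E ^ C) <-> (B ^ (E ^ D)) = True <-> False = False
(((D -> C) ^ D) <-> (D <-> E)) -> ((E ^ C) <-> (B ^ (E ^ D))) = True -> False = False
E | C = True | False = True
E ^ C = True ^ False = True
(E | C) & (E ^ C) = True & True = True
B <-> D = False <-> True = False
E <-> (B <-> D) = True <-> False = False
~(E <-> (B <-> D)) = ~False = True
((E | C) & (E ^ C)) | ~(E <-> (B <-> D)) = True | True = True
((((D -> C) ^ D) <-> (D <-> E)) -> ((E ^ C) <-> (B ^ (E ^ D)))) ^ (((E | C) & (E ^ C)) | ~(E <-> (B <-> D))) = False ^ True = True

True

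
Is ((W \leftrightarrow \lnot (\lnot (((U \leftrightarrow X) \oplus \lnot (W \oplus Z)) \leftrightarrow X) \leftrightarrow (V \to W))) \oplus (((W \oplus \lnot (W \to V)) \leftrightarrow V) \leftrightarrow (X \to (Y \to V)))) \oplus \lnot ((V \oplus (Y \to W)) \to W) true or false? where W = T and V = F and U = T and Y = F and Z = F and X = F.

U \leftrightarrow X = T \leftrightarrow F = F
W \oplus Z = T \oplus F = T
\lnot (W \oplus Z) = \lnot T = F
(U \leftrightarrow X) \oplus \lnot (W \oplus Z) = F \oplus F = F
((U \leftrightarrow X) \oplus \lnot (W \oplus Z)) \leftrightarrow X = F \leftrightarrow F = T
\lnot (((U \leftrightarrow X) \oplus \lnot (W \oplus Z)) \leftrightarrow X) = \lnot T = F
V \to W = F \to T = T
\lnot (((U \leftrightarrow X) \oplus \lnot (W \oplus Z)) \leftrightarrow X) \leftrightarrow (V \to W) = F \leftrightarrow T = F
\lnot (\lnot (((U \leftrightarrow X) \oplus \lnot (W \oplus Z)) \leftrightarrow X) \leftrightarrow (V \to W)) = \lnot F = T
W \leftrightarrow \lnot (\lnot (((U \leftrightarrow X) \oplus \lnot (W \oplus Z)) \leftrightarrow X) \leftrightarrow (V \to W)) = T \leftrightarrow T = T
W \to V = T \to F = F
\lnot (W \to V) = \lnot F = T
W \oplus \lnot (W \to V) = T \oplus T = F
(W \oplus \lnot (W \to V)) \leftrightarrow V = F \leftrightarrow F = T
Y \to V = F \to F = T
X \to (Y \to V) = F \to T = T
((W \oplus \lnot (W \to V)) \leftrightarrow V) \leftrightarrow (X \to (Y \to V)) = T \leftrightarrow T = T
(W \leftrightarrow \lnot (\lnot (((U \leftrightarrow X) \oplus \lnot (W \oplus Z)) \leftrightarrow X) \leftrightarrow (V \to W))) \oplus (((W \oplus \lnot (W \to V)) \leftrightarrow V) \leftrightarrow (X \to (Y \to V))) = T \oplus T = F
Y \to W = F \to T = T
V \oplus (Y \to W) = F \oplus T = T
(V \oplus (Y \to W)) \to W = T \to T = T
\lnot ((V \oplus (Y \to W)) \to W) = \lnot T = F
((W \leftrightarrow \lnot (\lnot (((U \leftrightarrow X) \oplus \lnot (W \oplus Z)) \leftrightarrow X) \leftrightarrow (V \to W))) \oplus (((W \oplus \lnot (W \to V)) \leftrightarrow V) \leftrightarrow (X \to (Y \to V)))) \oplus \lnot ((V \oplus (Y \to W)) \to W) = F \oplus F = F

F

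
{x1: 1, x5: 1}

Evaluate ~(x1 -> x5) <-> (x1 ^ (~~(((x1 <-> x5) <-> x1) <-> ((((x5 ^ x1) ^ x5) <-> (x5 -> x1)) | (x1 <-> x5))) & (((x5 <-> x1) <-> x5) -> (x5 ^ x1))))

Substituting x1=1, x5=1:
x1 -> x5 = 1 -> 1 = 1
~(x1 -> x5) = ~1 = 0
x1 <-> x5 = 1 <-> 1 = 1
(x1 <-> x5) <-> x1 = 1 <-> 1 = 1
x5 ^ x1 = 1 ^ 1 = 0
(x5 ^ x1) ^ x5 = 0 ^ 1 = 1
x5 -> x1 = 1 -> 1 = 1
((x5 ^ x1) ^ x5) <-> (x5 -> x1) = 1 <-> 1 = 1
x1 <-> x5 = 1 <-> 1 = 1
(((x5 ^ x1) ^ x5) <-> (x5 -> x1)) | (x1 <-> x5) = 1 | 1 = 1
((x1 <-> x5) <-> x1) <-> ((((x5 ^ x1) ^ x5) <-> (x5 -> x1)) | (x1 <-> x5)) = 1 <-> 1 = 1
~(((x1 <-> x5) <-> x1) <-> ((((x5 ^ x1) ^ x5) <-> (x5 -> x1)) | (x1 <-> x5))) = ~1 = 0
~~(((x1 <-> x5) <-> x1) <-> ((((x5 ^ x1) ^ x5) <-> (x5 -> x1)) | (x1 <-> x5))) = ~0 = 1
x5 <-> x1 = 1 <-> 1 = 1
(x5 <-> x1) <-> x5 = 1 <-> 1 = 1
x5 ^ x1 = 1 ^ 1 = 0
((x5 <-> x1) <-> x5) -> (x5 ^ x1) = 1 -> 0 = 0
~~(((x1 <-> x5) <-> x1) <-> ((((x5 ^ x1) ^ x5) <-> (x5 -> x1)) | (x1 <-> x5))) & (((x5 <-> x1) <-> x5) -> (x5 ^ x1)) = 1 & 0 = 0
x1 ^ (~~(((x1 <-> x5) <-> x1) <-> ((((x5 ^ x1) ^ x5) <-> (x5 -> x1)) | (x1 <-> x5))) & (((x5 <-> x1) <-> x5) -> (x5 ^ x1))) = 1 ^ 0 = 1
~(x1 -> x5) <-> (x1 ^ (~~(((x1 <-> x5) <-> x1) <-> ((((x5 ^ x1) ^ x5) <-> (x5 -> x1)) | (x1 <-> x5))) & (((x5 <-> x1) <-> x5) -> (x5 ^ x1)))) = 0 <-> 1 = 0

0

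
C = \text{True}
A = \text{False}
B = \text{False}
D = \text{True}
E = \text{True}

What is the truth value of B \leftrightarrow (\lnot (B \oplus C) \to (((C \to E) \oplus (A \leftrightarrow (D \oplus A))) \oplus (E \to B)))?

B \oplus C = \text{False} \oplus \text{True} = \text{True}
\lnot (B \oplus C) = \lnot \text{True} = \text{False}
C \to E = \text{True} \to \text{True} = \text{True}
D \oplus A = \text{True} \oplus \text{False} = \text{True}
A \leftrightarrow (D \oplus A) = \text{False} \leftrightarrow \text{True} = \text{False}
(C \to E) \oplus (A \leftrightarrow (D \oplus A)) = \text{True} \oplus \text{False} = \text{True}
E \to B = \text{True} \to \text{False} = \text{False}
((C \to E) \oplus (A \leftrightarrow (D \oplus A))) \oplus (E \to B) = \text{True} \oplus \text{False} = \text{True}
\lnot (B \oplus C) \to (((C \to E) \oplus (A \leftrightarrow (D \oplus A))) \oplus (E \to B)) = \text{False} \to \text{True} = \text{True}
B \leftrightarrow (\lnot (B \oplus C) \to (((C \to E) \oplus (A \leftrightarrow (D \oplus A))) \oplus (E \to B))) = \text{False} \leftrightarrow \text{True} = \text{False}

\text{False}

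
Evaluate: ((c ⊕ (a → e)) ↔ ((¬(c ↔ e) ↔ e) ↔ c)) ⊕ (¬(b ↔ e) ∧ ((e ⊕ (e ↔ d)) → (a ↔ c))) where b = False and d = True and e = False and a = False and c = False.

Substituting b=False, d=True, e=False, a=False, c=False:
a → e = False → False = True
c ⊕ (a → e) = False ⊕ True = True
c ↔ e = False ↔ False = True
¬(c ↔ e) = ¬True = False
¬(c ↔ e) ↔ e = False ↔ False = True
(¬(c ↔ e) ↔ e) ↔ c = True ↔ False = False
(c ⊕ (a → e)) ↔ ((¬(c ↔ e) ↔ e) ↔ c) = True ↔ False = False
b ↔ e = False ↔ False = True
¬(b ↔ e) = ¬True = False
e ↔ d = False ↔ True = False
e ⊕ (e ↔ d) = False ⊕ False = False
a ↔ c = False ↔ False = True
(e ⊕ (e ↔ d)) → (a ↔ c) = False → True = True
¬(b ↔ e) ∧ ((e ⊕ (e ↔ d)) → (a ↔ c)) = False ∧ True = False
((c ⊕ (a → e)) ↔ ((¬(c ↔ e) ↔ e) ↔ c)) ⊕ (¬(b ↔ e) ∧ ((e ⊕ (e ↔ d)) → (a ↔ c))) = False ⊕ False = False

False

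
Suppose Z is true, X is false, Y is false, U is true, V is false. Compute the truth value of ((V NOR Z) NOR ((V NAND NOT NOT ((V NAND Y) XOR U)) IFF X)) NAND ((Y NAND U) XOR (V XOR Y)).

Substituting Z=True, X=False, Y=False, U=True, V=False:
V NOR Z = False NOR True = False
V NAND Y = False NAND False = True
(V NAND Y) XOR U = True XOR True = False
NOT ((V NAND Y) XOR U) = NOT False = True
NOT NOT ((V NAND Y) XOR U) = NOT True = False
V NAND NOT NOT ((V NAND Y) XOR U) = False NAND False = True
(V NAND NOT NOT ((V NAND Y) XOR U)) IFF X = True IFF False = False
(V NOR Z) NOR ((V NAND NOT NOT ((V NAND Y) XOR U)) IFF X) = False NOR False = True
Y NAND U = False NAND True = True
V XOR Y = False XOR False = False
(Y NAND U) XOR (V XOR Y) = True XOR False = True
((V NOR Z) NOR ((V NAND NOT NOT ((V NAND Y) XOR U)) IFF X)) NAND ((Y NAND U) XOR (V XOR Y)) = True NAND True = False

False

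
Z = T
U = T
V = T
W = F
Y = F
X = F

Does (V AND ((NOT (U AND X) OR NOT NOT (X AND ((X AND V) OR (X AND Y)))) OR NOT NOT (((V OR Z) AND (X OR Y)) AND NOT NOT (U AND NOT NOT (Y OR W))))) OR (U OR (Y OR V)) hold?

T

U AND X = T AND F = F
NOT (U AND X) = NOT F = T
X AND V = F AND T = F
X AND Y = F AND F = F
(X AND V) OR (X AND Y) = F OR F = F
X AND ((X AND V) OR (X AND Y)) = F AND F = F
NOT (X AND ((X AND V) OR (X AND Y))) = NOT F = T
NOT NOT (X AND ((X AND V) OR (X AND Y))) = NOT T = F
NOT (U AND X) OR NOT NOT (X AND ((X AND V) OR (X AND Y))) = T OR F = T
V OR Z = T OR T = T
X OR Y = F OR F = F
(V OR Z) AND (X OR Y) = T AND F = F
Y OR W = F OR F = F
NOT (Y OR W) = NOT F = T
NOT NOT (Y OR W) = NOT T = F
U AND NOT NOT (Y OR W) = T AND F = F
NOT (U AND NOT NOT (Y OR W)) = NOT F = T
NOT NOT (U AND NOT NOT (Y OR W)) = NOT T = F
((V OR Z) AND (X OR Y)) AND NOT NOT (U AND NOT NOT (Y OR W)) = F AND F = F
NOT (((V OR Z) AND (X OR Y)) AND NOT NOT (U AND NOT NOT (Y OR W))) = NOT F = T
NOT NOT (((V OR Z) AND (X OR Y)) AND NOT NOT (U AND NOT NOT (Y OR W))) = NOT T = F
(NOT (U AND X) OR NOT NOT (X AND ((X AND V) OR (X AND Y)))) OR NOT NOT (((V OR Z) AND (X OR Y)) AND NOT NOT (U AND NOT NOT (Y OR W))) = T OR F = T
V AND ((NOT (U AND X) OR NOT NOT (X AND ((X AND V) OR (X AND Y)))) OR NOT NOT (((V OR Z) AND (X OR Y)) AND NOT NOT (U AND NOT NOT (Y OR W)))) = T AND T = T
Y OR V = F OR T = T
U OR (Y OR V) = T OR T = T
(V AND ((NOT (U AND X) OR NOT NOT (X AND ((X AND V) OR (X AND Y)))) OR NOT NOT (((V OR Z) AND (X OR Y)) AND NOT NOT (U AND NOT NOT (Y OR W))))) OR (U OR (Y OR V)) = T OR T = T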